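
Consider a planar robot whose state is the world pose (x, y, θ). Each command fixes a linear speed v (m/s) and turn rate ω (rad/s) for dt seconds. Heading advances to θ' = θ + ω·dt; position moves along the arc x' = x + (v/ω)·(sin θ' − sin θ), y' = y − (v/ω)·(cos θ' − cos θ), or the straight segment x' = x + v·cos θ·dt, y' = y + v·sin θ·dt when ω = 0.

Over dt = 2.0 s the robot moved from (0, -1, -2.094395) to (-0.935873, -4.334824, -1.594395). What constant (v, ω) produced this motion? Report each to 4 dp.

Δθ = -1.594395 − -2.094395 = 0.500000
ω = Δθ/dt = 0.500000/2.0 = 0.2500
R = −Δy/(cos θ' − cos θ) = 7.0000
v = R·ω = 7.0000·0.2500 = 1.7500

v = 1.7500, ω = 0.2500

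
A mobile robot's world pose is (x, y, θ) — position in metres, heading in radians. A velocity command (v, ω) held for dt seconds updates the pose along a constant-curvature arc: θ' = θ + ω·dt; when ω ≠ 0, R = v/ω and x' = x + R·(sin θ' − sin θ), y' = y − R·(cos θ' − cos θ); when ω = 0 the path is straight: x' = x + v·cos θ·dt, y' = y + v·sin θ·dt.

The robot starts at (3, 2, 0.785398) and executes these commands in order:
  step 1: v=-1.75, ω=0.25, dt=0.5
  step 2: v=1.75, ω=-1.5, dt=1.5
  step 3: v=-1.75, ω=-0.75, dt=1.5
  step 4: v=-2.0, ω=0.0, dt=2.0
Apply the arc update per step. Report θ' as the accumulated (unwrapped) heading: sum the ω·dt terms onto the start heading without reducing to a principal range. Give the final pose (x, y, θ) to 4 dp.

step 1: θ'=0.9104 (R=-7.0000) → pose (2.4215, 1.3443, 0.9104)
step 2: θ'=-1.3396 (R=-1.1667) → pose (4.4785, 0.8959, -1.3396)
step 3: θ'=-2.4646 (R=2.3333) → pose (5.2880, 3.2493, -2.4646)
step 4: θ'=-2.4646 (straight) → pose (8.4059, 5.7551, -2.4646)

(8.4059, 5.7551, -2.4646)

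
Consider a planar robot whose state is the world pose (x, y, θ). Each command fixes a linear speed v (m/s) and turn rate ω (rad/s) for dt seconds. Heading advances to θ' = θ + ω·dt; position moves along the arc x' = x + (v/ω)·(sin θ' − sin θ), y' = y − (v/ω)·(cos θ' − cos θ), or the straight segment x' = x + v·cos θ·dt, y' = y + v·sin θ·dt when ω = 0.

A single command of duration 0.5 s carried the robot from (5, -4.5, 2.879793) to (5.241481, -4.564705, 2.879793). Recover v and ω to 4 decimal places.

v = -0.5000, ω = 0.0000

Δθ = 2.879793 − 2.879793 = 0.000000
ω = Δθ/dt = 0.000000/0.5 = 0.0000
ω = 0 → v = (Δx·cos θ + Δy·sin θ)/dt = -0.5000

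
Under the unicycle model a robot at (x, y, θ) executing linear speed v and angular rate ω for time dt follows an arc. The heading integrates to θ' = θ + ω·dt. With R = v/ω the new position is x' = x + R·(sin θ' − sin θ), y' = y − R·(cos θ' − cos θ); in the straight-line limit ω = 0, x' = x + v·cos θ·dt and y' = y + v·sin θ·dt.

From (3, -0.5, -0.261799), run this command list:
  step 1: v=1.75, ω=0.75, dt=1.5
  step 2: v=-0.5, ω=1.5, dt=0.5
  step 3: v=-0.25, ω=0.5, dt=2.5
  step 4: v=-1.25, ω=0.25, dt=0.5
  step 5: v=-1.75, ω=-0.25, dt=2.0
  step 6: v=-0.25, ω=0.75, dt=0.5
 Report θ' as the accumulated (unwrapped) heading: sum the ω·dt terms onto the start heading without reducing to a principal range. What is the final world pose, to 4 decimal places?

(9.5663, -2.0025, 2.8632)

step 1: θ'=0.8632 (R=2.3333) → pose (5.3771, 0.2371, 0.8632)
step 2: θ'=1.6132 (R=-0.3333) → pose (5.2973, 0.0063, 1.6132)
step 3: θ'=2.8632 (R=-0.5000) → pose (5.6595, -0.4532, 2.8632)
step 4: θ'=2.9882 (R=-5.0000) → pose (6.2696, -0.5870, 2.9882)
step 5: θ'=2.4882 (R=7.0000) → pose (9.4552, -1.9466, 2.4882)
step 6: θ'=2.8632 (R=-0.3333) → pose (9.5663, -2.0025, 2.8632)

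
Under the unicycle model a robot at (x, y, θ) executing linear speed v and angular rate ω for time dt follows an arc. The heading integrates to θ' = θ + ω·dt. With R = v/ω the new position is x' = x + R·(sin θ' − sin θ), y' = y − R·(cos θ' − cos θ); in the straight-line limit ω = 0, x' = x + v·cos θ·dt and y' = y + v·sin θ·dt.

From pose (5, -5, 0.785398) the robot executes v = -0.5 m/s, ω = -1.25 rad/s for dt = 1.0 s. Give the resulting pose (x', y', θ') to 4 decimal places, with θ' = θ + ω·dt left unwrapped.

(4.5379, -5.0748, -0.4646)

θ' = 0.7854 + -1.25·1.0 = -0.4646
R = v/ω = -0.5/-1.25 = 0.4000
x' = 5 + 0.4000·(sin -0.4646 − sin 0.7854) = 4.5379
y' = -5 − 0.4000·(cos -0.4646 − cos 0.7854) = -5.0748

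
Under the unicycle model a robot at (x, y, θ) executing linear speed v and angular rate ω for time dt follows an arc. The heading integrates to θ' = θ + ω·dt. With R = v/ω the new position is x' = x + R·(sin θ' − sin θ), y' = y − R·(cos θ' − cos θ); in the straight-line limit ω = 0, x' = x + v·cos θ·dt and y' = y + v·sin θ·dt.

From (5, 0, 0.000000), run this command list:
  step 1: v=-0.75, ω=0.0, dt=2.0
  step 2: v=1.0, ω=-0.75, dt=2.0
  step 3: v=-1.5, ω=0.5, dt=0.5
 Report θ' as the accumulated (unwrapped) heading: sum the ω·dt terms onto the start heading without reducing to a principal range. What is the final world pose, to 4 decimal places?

(4.6845, -0.5053, -1.2500)

step 1: θ'=0.0000 (straight) → pose (3.5000, 0.0000, 0.0000)
step 2: θ'=-1.5000 (R=-1.3333) → pose (4.8300, -1.2390, -1.5000)
step 3: θ'=-1.2500 (R=-3.0000) → pose (4.6845, -0.5053, -1.2500)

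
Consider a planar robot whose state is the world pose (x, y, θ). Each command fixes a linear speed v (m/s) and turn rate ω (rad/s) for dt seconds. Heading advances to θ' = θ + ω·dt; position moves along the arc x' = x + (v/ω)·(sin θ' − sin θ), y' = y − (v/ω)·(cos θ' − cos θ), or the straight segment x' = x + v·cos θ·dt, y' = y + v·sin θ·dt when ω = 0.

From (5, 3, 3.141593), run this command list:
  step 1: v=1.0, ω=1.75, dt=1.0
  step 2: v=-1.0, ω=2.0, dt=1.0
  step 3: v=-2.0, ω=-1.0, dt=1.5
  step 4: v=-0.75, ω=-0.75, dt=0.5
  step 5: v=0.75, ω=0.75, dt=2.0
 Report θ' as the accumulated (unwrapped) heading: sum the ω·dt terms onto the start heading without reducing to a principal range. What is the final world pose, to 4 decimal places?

(1.9700, 2.6879, 6.5166)

step 1: θ'=4.8916 (R=0.5714) → pose (4.4377, 2.3267, 4.8916)
step 2: θ'=6.8916 (R=-0.5000) → pose (3.6599, 2.6479, 6.8916)
step 3: θ'=5.3916 (R=2.0000) → pose (0.9607, 3.0326, 5.3916)
step 4: θ'=5.0166 (R=1.0000) → pose (0.7847, 3.3613, 5.0166)
step 5: θ'=6.5166 (R=1.0000) → pose (1.9700, 2.6879, 6.5166)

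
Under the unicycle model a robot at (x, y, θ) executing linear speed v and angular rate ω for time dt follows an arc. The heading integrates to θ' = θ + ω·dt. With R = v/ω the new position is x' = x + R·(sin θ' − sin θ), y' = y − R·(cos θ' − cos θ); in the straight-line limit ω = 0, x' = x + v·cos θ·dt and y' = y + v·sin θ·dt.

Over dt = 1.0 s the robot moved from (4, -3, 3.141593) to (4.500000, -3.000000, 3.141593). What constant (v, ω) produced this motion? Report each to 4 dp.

Δθ = 3.141593 − 3.141593 = 0.000000
ω = Δθ/dt = 0.000000/1.0 = 0.0000
ω = 0 → v = (Δx·cos θ + Δy·sin θ)/dt = -0.5000

v = -0.5000, ω = 0.0000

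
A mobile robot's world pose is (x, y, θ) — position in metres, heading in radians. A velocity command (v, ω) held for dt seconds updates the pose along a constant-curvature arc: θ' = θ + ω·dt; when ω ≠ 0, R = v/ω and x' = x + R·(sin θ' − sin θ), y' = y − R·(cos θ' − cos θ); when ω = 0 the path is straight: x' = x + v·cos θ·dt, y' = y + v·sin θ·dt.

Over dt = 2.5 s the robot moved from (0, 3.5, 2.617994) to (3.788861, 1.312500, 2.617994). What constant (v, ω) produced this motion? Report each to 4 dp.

Δθ = 2.617994 − 2.617994 = 0.000000
ω = Δθ/dt = 0.000000/2.5 = 0.0000
ω = 0 → v = (Δx·cos θ + Δy·sin θ)/dt = -1.7500

v = -1.7500, ω = 0.0000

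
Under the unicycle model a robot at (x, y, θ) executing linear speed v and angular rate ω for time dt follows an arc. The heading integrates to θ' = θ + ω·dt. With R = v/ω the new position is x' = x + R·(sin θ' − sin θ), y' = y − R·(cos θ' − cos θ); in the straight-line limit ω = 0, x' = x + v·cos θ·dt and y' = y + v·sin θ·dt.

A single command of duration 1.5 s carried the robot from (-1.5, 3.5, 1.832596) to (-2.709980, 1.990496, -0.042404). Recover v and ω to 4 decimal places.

Δθ = -0.042404 − 1.832596 = -1.875000
ω = Δθ/dt = -1.875000/1.5 = -1.2500
R = −Δy/(cos θ' − cos θ) = 1.2000
v = R·ω = 1.2000·-1.2500 = -1.5000

v = -1.5000, ω = -1.2500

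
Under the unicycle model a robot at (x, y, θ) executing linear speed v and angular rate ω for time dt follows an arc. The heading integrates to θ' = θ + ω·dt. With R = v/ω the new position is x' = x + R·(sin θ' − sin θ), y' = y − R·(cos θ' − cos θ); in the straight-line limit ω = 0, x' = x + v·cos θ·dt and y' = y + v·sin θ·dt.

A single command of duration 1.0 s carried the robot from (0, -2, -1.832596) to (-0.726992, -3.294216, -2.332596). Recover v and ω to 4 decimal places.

v = 1.5000, ω = -0.5000

Δθ = -2.332596 − -1.832596 = -0.500000
ω = Δθ/dt = -0.500000/1.0 = -0.5000
R = −Δy/(cos θ' − cos θ) = -3.0000
v = R·ω = -3.0000·-0.5000 = 1.5000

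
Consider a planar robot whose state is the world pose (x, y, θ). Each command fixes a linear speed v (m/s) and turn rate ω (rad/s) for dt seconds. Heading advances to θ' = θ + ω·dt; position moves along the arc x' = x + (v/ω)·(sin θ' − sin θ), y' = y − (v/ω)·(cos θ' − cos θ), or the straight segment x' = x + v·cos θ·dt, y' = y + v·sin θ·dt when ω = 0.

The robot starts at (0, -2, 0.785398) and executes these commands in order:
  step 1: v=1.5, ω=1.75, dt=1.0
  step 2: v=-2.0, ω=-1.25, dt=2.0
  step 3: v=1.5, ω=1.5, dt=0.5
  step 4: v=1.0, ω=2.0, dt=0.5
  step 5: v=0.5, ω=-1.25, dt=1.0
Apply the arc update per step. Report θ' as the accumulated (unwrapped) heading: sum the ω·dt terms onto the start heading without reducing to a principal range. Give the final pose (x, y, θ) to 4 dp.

step 1: θ'=2.5354 (R=0.8571) → pose (-0.1177, -0.6895, 2.5354)
step 2: θ'=0.0354 (R=1.6000) → pose (-0.9727, -3.6034, 0.0354)
step 3: θ'=0.7854 (R=1.0000) → pose (-0.3010, -3.3111, 0.7854)
step 4: θ'=1.7854 (R=0.5000) → pose (-0.1660, -2.8511, 1.7854)
step 5: θ'=0.5354 (R=-0.4000) → pose (0.0207, -2.4219, 0.5354)

(0.0207, -2.4219, 0.5354)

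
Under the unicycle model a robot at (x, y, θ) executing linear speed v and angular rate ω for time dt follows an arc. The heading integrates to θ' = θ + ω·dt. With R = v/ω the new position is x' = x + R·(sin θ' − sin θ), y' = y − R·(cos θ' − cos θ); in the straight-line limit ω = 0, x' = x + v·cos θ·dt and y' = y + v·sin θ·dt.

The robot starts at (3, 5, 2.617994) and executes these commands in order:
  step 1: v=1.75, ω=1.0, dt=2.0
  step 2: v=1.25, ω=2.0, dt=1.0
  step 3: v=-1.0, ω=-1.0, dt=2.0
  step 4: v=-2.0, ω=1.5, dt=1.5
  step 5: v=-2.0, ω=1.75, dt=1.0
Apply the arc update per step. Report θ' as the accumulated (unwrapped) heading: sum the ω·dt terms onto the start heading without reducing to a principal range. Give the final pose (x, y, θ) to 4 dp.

step 1: θ'=4.6180 (R=1.7500) → pose (0.3828, 3.6494, 4.6180)
step 2: θ'=6.6180 (R=0.6250) → pose (1.2104, 3.0002, 6.6180)
step 3: θ'=4.6180 (R=1.0000) → pose (-0.1138, 4.0389, 4.6180)
step 4: θ'=6.8680 (R=-1.3333) → pose (-2.1772, 5.2764, 6.8680)
step 5: θ'=8.6180 (R=-1.1429) → pose (-2.3715, 3.5328, 8.6180)

(-2.3715, 3.5328, 8.6180)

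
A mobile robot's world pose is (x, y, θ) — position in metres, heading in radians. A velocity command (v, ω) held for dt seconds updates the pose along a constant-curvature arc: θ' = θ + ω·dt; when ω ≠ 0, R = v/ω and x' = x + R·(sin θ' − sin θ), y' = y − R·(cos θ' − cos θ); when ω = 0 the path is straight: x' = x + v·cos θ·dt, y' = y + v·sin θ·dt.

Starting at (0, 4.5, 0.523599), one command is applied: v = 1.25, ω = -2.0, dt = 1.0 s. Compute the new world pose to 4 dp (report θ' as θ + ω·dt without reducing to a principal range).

θ' = 0.5236 + -2.0·1.0 = -1.4764
R = v/ω = 1.25/-2.0 = -0.6250
x' = 0 + -0.6250·(sin -1.4764 − sin 0.5236) = 0.9347
y' = 4.5 − -0.6250·(cos -1.4764 − cos 0.5236) = 4.0176

(0.9347, 4.0176, -1.4764)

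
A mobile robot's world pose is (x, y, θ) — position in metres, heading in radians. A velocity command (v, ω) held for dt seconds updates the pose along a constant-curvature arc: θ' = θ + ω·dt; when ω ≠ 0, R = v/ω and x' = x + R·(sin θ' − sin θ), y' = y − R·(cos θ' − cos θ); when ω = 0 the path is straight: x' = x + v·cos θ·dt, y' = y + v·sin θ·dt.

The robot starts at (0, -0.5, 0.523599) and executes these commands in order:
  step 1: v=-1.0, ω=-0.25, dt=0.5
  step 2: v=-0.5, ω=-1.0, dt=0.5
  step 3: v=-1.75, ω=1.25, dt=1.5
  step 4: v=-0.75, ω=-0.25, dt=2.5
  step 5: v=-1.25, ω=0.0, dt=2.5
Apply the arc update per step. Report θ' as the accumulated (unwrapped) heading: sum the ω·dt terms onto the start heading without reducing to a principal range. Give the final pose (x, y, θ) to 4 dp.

(-3.6877, -7.1179, 1.1486)

step 1: θ'=0.3986 (R=4.0000) → pose (-0.4475, -0.7223, 0.3986)
step 2: θ'=-0.1014 (R=0.5000) → pose (-0.6922, -0.7590, -0.1014)
step 3: θ'=1.7736 (R=-1.4000) → pose (-2.2052, -2.4337, 1.7736)
step 4: θ'=1.1486 (R=3.0000) → pose (-2.4071, -4.2673, 1.1486)
step 5: θ'=1.1486 (straight) → pose (-3.6877, -7.1179, 1.1486)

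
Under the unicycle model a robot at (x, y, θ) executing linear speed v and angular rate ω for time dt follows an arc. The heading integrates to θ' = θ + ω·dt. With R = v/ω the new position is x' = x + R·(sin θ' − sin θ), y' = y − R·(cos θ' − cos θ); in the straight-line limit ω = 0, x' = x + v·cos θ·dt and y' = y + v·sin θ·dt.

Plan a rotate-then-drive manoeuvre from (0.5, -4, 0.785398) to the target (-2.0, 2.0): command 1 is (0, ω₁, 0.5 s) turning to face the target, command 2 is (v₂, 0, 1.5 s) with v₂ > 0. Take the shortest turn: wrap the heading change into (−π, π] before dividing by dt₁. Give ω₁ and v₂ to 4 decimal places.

heading to target = atan2(2−-4, -2−0.5) = 1.9656
Δθ = wrap(1.9656 − 0.7854) = 1.1802; ω₁ = Δθ/dt₁ = 2.3604
distance = √((-2−0.5)² + (2−-4)²) = 6.5000; v₂ = distance/dt₂ = 4.3333

ω₁ = 2.3604, v₂ = 4.3333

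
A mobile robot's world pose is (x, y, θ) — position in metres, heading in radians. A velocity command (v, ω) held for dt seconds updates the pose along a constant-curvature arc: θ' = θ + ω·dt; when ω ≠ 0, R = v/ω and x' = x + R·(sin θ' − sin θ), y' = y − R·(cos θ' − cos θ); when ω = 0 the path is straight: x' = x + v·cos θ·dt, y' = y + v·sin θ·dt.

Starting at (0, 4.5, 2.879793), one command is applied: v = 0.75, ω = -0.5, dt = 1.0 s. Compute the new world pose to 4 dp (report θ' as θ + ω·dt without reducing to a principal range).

(-0.6471, 4.8635, 2.3798)

θ' = 2.8798 + -0.5·1.0 = 2.3798
R = v/ω = 0.75/-0.5 = -1.5000
x' = 0 + -1.5000·(sin 2.3798 − sin 2.8798) = -0.6471
y' = 4.5 − -1.5000·(cos 2.3798 − cos 2.8798) = 4.8635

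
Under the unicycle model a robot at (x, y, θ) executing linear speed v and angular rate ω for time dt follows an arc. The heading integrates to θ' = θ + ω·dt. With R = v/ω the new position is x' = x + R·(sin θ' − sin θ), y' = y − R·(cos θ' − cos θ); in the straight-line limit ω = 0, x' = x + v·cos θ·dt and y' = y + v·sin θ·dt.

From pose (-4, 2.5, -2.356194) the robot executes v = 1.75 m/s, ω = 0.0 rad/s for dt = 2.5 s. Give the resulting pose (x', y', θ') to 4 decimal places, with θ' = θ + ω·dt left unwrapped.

(-7.0936, -0.5936, -2.3562)

θ' = -2.3562 + 0.0·2.5 = -2.3562
ω = 0 → straight: x' = -4 + 1.75·cos(-2.3562)·2.5 = -7.0936
y' = 2.5 + 1.75·sin(-2.3562)·2.5 = -0.5936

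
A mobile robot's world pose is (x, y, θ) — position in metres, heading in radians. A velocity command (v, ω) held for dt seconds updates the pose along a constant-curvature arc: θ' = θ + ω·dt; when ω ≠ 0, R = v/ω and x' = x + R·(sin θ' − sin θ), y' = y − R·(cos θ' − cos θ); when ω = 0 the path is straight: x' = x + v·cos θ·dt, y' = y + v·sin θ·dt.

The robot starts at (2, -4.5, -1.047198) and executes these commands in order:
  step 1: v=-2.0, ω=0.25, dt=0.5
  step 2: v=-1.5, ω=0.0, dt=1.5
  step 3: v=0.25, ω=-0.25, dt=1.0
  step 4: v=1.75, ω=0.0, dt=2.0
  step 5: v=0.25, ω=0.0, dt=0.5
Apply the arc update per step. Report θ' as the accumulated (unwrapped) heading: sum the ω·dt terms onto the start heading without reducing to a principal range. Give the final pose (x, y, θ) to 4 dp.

step 1: θ'=-0.9222 (R=-8.0000) → pose (1.4472, -3.6674, -0.9222)
step 2: θ'=-0.9222 (straight) → pose (0.0881, -1.8743, -0.9222)
step 3: θ'=-1.1722 (R=-1.0000) → pose (0.2128, -2.0903, -1.1722)
step 4: θ'=-1.1722 (straight) → pose (1.5712, -5.3159, -1.1722)
step 5: θ'=-1.1722 (straight) → pose (1.6197, -5.4311, -1.1722)

(1.6197, -5.4311, -1.1722)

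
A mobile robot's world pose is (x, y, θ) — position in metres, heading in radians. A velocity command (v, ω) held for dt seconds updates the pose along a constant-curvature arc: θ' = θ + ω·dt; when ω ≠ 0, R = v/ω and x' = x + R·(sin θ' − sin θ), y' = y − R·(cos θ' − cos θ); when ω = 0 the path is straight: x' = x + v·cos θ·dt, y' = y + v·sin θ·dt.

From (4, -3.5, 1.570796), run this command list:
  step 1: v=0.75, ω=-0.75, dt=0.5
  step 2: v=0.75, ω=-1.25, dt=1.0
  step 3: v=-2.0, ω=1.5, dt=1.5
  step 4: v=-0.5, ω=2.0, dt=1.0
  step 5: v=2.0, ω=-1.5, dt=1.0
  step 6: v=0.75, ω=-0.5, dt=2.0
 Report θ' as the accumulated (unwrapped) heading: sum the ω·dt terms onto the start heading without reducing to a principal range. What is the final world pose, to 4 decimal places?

(1.3511, -4.2212, 1.6958)

step 1: θ'=1.1958 (R=-1.0000) → pose (4.0695, -3.1337, 1.1958)
step 2: θ'=-0.0542 (R=-0.6000) → pose (4.6603, -2.7544, -0.0542)
step 3: θ'=2.1958 (R=-1.3333) → pose (3.5068, -4.8659, 2.1958)
step 4: θ'=4.1958 (R=-0.2500) → pose (3.9269, -4.8431, 4.1958)
step 5: θ'=2.6958 (R=-1.3333) → pose (2.1927, -5.3875, 2.6958)
step 6: θ'=1.6958 (R=-1.5000) → pose (1.3511, -4.2212, 1.6958)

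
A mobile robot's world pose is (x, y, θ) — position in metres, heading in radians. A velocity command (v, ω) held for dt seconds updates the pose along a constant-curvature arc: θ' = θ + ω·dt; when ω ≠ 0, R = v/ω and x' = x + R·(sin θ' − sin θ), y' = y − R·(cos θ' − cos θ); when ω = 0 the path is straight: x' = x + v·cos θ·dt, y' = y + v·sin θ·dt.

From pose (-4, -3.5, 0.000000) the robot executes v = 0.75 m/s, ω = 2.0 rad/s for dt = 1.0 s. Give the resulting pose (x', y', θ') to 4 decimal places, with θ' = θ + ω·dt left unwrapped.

(-3.6590, -2.9689, 2.0000)

θ' = 0.0000 + 2.0·1.0 = 2.0000
R = v/ω = 0.75/2.0 = 0.3750
x' = -4 + 0.3750·(sin 2.0000 − sin 0.0000) = -3.6590
y' = -3.5 − 0.3750·(cos 2.0000 − cos 0.0000) = -2.9689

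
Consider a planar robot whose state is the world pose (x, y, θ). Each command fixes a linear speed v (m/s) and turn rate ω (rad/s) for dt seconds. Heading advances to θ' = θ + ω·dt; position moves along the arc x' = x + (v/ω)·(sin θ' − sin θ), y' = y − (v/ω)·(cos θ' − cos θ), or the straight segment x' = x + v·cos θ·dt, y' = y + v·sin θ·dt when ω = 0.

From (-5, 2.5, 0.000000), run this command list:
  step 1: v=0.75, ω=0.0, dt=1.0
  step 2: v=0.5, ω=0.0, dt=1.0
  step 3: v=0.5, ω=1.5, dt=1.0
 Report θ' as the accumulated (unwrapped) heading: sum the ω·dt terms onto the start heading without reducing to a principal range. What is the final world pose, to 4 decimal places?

step 1: θ'=0.0000 (straight) → pose (-4.2500, 2.5000, 0.0000)
step 2: θ'=0.0000 (straight) → pose (-3.7500, 2.5000, 0.0000)
step 3: θ'=1.5000 (R=0.3333) → pose (-3.4175, 2.8098, 1.5000)

(-3.4175, 2.8098, 1.5000)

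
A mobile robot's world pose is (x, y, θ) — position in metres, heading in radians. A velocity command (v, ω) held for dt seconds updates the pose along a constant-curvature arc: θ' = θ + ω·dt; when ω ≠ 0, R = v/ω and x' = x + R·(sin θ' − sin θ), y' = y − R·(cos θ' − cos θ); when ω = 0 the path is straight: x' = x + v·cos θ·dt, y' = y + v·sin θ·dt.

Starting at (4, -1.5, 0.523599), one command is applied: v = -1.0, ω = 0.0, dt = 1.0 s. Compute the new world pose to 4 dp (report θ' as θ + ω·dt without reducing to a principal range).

(3.1340, -2.0000, 0.5236)

θ' = 0.5236 + 0.0·1.0 = 0.5236
ω = 0 → straight: x' = 4 + -1.0·cos(0.5236)·1.0 = 3.1340
y' = -1.5 + -1.0·sin(0.5236)·1.0 = -2.0000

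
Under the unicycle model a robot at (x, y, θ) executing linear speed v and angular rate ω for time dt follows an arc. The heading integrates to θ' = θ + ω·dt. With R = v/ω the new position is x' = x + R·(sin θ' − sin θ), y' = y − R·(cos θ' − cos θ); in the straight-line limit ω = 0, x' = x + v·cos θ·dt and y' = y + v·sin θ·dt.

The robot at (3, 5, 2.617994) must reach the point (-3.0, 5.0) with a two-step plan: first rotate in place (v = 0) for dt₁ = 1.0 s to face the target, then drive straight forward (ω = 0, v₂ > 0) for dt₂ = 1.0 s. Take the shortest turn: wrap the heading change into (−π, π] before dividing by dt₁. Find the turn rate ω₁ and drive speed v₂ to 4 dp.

heading to target = atan2(5−5, -3−3) = 3.1416
Δθ = wrap(3.1416 − 2.6180) = 0.5236; ω₁ = Δθ/dt₁ = 0.5236
distance = √((-3−3)² + (5−5)²) = 6.0000; v₂ = distance/dt₂ = 6.0000

ω₁ = 0.5236, v₂ = 6.0000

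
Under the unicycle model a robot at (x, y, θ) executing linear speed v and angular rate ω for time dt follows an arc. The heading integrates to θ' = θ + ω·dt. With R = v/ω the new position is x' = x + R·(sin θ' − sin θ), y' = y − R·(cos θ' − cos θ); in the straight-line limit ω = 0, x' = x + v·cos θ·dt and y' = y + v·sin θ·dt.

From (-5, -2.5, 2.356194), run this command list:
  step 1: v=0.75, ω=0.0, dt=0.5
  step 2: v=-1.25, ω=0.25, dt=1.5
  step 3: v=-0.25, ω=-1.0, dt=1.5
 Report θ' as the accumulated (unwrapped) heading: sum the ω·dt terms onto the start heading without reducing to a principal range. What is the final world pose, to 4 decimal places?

(-3.5885, -3.5966, 1.2312)

step 1: θ'=2.3562 (straight) → pose (-5.2652, -2.2348, 2.3562)
step 2: θ'=2.7312 (R=-5.0000) → pose (-3.7245, -3.2841, 2.7312)
step 3: θ'=1.2312 (R=0.2500) → pose (-3.5885, -3.5966, 1.2312)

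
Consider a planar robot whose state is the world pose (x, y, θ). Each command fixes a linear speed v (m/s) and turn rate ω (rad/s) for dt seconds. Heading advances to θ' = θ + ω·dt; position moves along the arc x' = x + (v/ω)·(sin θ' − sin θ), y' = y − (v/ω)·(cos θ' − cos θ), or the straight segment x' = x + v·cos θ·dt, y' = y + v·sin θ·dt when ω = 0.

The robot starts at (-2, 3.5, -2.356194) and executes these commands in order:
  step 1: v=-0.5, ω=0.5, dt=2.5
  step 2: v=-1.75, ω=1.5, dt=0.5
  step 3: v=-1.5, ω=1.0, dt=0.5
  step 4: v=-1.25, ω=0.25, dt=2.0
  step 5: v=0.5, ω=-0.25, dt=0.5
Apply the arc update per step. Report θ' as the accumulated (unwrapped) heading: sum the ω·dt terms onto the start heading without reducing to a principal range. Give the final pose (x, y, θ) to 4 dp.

(-5.2632, 4.4924, 0.5188)

step 1: θ'=-1.1062 (R=-1.0000) → pose (-1.8131, 4.6552, -1.1062)
step 2: θ'=-0.3562 (R=-1.1667) → pose (-2.4493, 5.2259, -0.3562)
step 3: θ'=0.1438 (R=-1.5000) → pose (-3.1873, 5.3045, 0.1438)
step 4: θ'=0.6438 (R=-5.0000) → pose (-5.4720, 4.3552, 0.6438)
step 5: θ'=0.5188 (R=-2.0000) → pose (-5.2632, 4.4924, 0.5188)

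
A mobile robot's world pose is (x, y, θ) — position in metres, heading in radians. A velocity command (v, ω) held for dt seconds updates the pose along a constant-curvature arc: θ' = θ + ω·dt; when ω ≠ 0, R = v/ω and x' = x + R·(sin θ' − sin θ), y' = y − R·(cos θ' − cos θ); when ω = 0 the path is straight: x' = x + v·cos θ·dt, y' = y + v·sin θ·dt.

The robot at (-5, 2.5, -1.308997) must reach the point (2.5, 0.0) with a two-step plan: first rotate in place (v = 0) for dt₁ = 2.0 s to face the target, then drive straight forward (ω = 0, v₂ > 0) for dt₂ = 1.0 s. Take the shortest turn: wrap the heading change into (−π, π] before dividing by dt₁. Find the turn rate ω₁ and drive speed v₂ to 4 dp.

ω₁ = 0.4936, v₂ = 7.9057

heading to target = atan2(0−2.5, 2.5−-5) = -0.3218
Δθ = wrap(-0.3218 − -1.3090) = 0.9872; ω₁ = Δθ/dt₁ = 0.4936
distance = √((2.5−-5)² + (0−2.5)²) = 7.9057; v₂ = distance/dt₂ = 7.9057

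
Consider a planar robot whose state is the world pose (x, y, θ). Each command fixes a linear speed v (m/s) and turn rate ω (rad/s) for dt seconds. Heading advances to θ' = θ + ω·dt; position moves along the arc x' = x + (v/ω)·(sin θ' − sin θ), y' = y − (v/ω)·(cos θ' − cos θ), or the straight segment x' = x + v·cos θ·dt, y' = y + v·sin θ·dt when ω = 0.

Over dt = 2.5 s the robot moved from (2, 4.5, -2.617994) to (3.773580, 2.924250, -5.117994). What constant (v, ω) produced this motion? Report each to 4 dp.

v = -1.2500, ω = -1.0000

Δθ = -5.117994 − -2.617994 = -2.500000
ω = Δθ/dt = -2.500000/2.5 = -1.0000
R = Δx/(sin θ' − sin θ) = 1.2500
v = R·ω = 1.2500·-1.0000 = -1.2500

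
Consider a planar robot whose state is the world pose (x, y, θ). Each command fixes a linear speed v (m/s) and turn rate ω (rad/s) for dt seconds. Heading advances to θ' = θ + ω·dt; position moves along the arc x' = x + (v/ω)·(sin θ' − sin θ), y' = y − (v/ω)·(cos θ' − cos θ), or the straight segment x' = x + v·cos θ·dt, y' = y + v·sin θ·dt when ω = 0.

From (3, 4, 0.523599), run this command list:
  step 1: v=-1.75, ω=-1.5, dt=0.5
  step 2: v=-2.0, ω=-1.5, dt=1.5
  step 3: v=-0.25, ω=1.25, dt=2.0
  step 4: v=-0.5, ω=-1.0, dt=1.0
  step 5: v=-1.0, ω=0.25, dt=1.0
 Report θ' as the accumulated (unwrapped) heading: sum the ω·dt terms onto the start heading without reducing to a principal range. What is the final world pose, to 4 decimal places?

step 1: θ'=-0.2264 (R=1.1667) → pose (2.1548, 3.8735, -0.2264)
step 2: θ'=-2.4764 (R=1.3333) → pose (1.6311, 6.2218, -2.4764)
step 3: θ'=0.0236 (R=-0.2000) → pose (1.5030, 6.5791, 0.0236)
step 4: θ'=-0.9764 (R=0.5000) → pose (1.0769, 6.7990, -0.9764)
step 5: θ'=-0.7264 (R=-4.0000) → pose (0.4197, 7.5492, -0.7264)

(0.4197, 7.5492, -0.7264)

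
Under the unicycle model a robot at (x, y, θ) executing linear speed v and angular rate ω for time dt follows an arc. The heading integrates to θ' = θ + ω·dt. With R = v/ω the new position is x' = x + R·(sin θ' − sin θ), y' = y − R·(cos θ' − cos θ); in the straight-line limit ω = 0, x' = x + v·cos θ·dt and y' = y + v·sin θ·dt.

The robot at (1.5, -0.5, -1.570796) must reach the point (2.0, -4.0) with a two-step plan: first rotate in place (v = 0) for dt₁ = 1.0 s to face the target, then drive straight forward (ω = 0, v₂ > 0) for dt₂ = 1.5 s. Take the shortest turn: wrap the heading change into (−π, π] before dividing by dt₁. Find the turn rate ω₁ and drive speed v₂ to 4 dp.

heading to target = atan2(-4−-0.5, 2−1.5) = -1.4289
Δθ = wrap(-1.4289 − -1.5708) = 0.1419; ω₁ = Δθ/dt₁ = 0.1419
distance = √((2−1.5)² + (-4−-0.5)²) = 3.5355; v₂ = distance/dt₂ = 2.3570

ω₁ = 0.1419, v₂ = 2.3570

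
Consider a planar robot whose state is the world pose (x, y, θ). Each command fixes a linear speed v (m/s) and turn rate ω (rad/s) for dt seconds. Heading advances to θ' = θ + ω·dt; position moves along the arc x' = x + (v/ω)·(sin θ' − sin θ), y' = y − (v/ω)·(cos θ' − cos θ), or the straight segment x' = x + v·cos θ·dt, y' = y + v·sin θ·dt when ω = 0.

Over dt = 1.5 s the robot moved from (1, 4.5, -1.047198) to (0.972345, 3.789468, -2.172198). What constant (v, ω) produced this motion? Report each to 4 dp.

Δθ = -2.172198 − -1.047198 = -1.125000
ω = Δθ/dt = -1.125000/1.5 = -0.7500
R = −Δy/(cos θ' − cos θ) = -0.6667
v = R·ω = -0.6667·-0.7500 = 0.5000

v = 0.5000, ω = -0.7500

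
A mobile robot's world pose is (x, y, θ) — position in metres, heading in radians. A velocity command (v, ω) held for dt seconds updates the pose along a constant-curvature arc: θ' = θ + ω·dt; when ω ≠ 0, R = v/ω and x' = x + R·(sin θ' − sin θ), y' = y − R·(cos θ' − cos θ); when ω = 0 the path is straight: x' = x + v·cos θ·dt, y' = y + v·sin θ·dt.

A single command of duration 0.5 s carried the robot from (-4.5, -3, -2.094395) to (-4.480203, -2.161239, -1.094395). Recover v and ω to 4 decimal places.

Δθ = -1.094395 − -2.094395 = 1.000000
ω = Δθ/dt = 1.000000/0.5 = 2.0000
R = −Δy/(cos θ' − cos θ) = -0.8750
v = R·ω = -0.8750·2.0000 = -1.7500

v = -1.7500, ω = 2.0000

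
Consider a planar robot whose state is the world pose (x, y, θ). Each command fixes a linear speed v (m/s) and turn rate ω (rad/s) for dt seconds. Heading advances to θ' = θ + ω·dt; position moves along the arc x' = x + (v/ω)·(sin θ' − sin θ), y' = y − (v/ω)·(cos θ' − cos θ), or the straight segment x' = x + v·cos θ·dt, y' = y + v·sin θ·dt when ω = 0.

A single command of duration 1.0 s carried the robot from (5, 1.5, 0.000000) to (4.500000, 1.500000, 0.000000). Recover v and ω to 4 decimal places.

Δθ = 0.000000 − 0.000000 = 0.000000
ω = Δθ/dt = 0.000000/1.0 = 0.0000
ω = 0 → v = (Δx·cos θ + Δy·sin θ)/dt = -0.5000

v = -0.5000, ω = 0.0000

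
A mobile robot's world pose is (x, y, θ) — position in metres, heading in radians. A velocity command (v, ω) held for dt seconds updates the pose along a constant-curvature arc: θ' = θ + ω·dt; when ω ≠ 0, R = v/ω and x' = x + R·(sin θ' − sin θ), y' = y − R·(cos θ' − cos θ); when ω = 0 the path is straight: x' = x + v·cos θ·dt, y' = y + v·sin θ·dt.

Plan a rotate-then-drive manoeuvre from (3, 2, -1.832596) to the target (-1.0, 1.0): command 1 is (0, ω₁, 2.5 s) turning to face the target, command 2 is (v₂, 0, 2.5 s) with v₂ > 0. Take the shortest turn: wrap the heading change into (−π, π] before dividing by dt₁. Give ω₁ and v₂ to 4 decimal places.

ω₁ = -0.4256, v₂ = 1.6492

heading to target = atan2(1−2, -1−3) = -2.8966
Δθ = wrap(-2.8966 − -1.8326) = -1.0640; ω₁ = Δθ/dt₁ = -0.4256
distance = √((-1−3)² + (1−2)²) = 4.1231; v₂ = distance/dt₂ = 1.6492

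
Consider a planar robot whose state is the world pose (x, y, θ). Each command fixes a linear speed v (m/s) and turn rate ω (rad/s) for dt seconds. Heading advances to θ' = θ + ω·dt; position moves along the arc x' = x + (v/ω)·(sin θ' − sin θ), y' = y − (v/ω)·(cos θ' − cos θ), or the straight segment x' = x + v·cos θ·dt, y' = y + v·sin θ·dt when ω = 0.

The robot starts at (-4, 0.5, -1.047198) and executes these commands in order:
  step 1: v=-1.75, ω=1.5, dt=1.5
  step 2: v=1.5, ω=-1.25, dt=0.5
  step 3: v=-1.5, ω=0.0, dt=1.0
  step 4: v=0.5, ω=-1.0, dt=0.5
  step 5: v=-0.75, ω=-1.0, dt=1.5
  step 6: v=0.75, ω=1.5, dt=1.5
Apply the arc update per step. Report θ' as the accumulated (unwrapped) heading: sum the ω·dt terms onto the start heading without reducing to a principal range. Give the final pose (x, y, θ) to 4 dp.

(-6.5943, 0.5427, 0.8278)

step 1: θ'=1.2028 (R=-1.1667) → pose (-6.0989, 0.3364, 1.2028)
step 2: θ'=0.5778 (R=-1.2000) → pose (-5.6347, 0.9099, 0.5778)
step 3: θ'=0.5778 (straight) → pose (-6.8912, 0.0906, 0.5778)
step 4: θ'=0.0778 (R=-0.5000) → pose (-6.6569, 0.1703, 0.0778)
step 5: θ'=-1.4222 (R=0.7500) → pose (-7.4570, 0.8069, -1.4222)
step 6: θ'=0.8278 (R=0.5000) → pose (-6.5943, 0.5427, 0.8278)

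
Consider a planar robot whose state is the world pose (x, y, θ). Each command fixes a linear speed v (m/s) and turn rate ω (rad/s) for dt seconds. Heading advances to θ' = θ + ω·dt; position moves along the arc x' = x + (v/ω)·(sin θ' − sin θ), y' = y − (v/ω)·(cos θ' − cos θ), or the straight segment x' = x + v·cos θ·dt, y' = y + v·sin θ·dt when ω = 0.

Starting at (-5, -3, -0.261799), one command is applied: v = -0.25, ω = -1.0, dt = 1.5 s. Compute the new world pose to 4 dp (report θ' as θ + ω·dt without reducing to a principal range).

θ' = -0.2618 + -1.0·1.5 = -1.7618
R = v/ω = -0.25/-1.0 = 0.2500
x' = -5 + 0.2500·(sin -1.7618 − sin -0.2618) = -5.1807
y' = -3 − 0.2500·(cos -1.7618 − cos -0.2618) = -2.7111

(-5.1807, -2.7111, -1.7618)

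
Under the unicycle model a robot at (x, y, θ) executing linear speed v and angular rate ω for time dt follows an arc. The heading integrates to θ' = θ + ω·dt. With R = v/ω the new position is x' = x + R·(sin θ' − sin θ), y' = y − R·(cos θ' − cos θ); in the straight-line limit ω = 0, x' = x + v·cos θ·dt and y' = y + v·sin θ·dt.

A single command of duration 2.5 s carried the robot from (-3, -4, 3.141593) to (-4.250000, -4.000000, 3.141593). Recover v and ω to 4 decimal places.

Δθ = 3.141593 − 3.141593 = 0.000000
ω = Δθ/dt = 0.000000/2.5 = 0.0000
ω = 0 → v = (Δx·cos θ + Δy·sin θ)/dt = 0.5000

v = 0.5000, ω = 0.0000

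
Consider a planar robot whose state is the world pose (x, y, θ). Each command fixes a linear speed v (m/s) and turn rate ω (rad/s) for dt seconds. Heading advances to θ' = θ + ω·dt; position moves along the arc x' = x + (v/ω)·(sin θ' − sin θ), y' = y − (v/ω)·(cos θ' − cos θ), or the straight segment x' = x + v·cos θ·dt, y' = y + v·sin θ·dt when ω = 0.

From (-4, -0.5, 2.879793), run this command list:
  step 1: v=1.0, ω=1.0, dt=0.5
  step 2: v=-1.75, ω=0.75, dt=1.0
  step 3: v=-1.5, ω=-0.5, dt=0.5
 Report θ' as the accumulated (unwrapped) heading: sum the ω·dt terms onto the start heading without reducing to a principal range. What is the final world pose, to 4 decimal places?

(-2.6107, 1.0580, 3.8798)

step 1: θ'=3.3798 (R=1.0000) → pose (-4.4948, -0.4942, 3.3798)
step 2: θ'=4.1298 (R=-2.3333) → pose (-3.0969, 0.4895, 4.1298)
step 3: θ'=3.8798 (R=3.0000) → pose (-2.6107, 1.0580, 3.8798)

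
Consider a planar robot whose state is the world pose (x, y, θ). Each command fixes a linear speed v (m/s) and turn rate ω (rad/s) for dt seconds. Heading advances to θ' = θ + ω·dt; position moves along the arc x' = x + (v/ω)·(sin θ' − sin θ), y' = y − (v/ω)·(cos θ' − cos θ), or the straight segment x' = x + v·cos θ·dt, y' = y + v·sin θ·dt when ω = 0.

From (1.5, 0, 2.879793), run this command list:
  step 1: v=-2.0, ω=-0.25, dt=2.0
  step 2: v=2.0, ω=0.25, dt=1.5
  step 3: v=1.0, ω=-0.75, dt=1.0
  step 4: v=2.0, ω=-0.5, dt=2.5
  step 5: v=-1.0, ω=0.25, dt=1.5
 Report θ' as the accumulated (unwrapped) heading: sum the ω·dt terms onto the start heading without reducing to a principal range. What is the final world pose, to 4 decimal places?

(1.7524, 3.7451, 1.1298)

step 1: θ'=2.3798 (R=8.0000) → pose (4.9512, -1.9386, 2.3798)
step 2: θ'=2.7548 (R=8.0000) → pose (2.4473, -0.3184, 2.7548)
step 3: θ'=2.0048 (R=-1.3333) → pose (1.7405, 0.3557, 2.0048)
step 4: θ'=0.7548 (R=-4.0000) → pose (2.6291, 4.9514, 0.7548)
step 5: θ'=1.1298 (R=-4.0000) → pose (1.7524, 3.7451, 1.1298)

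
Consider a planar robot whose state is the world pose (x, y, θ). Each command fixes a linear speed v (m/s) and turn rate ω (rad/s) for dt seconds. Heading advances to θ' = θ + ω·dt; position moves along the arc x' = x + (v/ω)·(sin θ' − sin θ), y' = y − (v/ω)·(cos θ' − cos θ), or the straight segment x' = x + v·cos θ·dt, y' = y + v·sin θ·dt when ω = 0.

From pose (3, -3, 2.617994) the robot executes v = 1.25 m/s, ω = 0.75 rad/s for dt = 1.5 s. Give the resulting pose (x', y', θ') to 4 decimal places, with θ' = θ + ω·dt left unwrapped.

(1.2237, -3.0691, 3.7430)

θ' = 2.6180 + 0.75·1.5 = 3.7430
R = v/ω = 1.25/0.75 = 1.6667
x' = 3 + 1.6667·(sin 3.7430 − sin 2.6180) = 1.2237
y' = -3 − 1.6667·(cos 3.7430 − cos 2.6180) = -3.0691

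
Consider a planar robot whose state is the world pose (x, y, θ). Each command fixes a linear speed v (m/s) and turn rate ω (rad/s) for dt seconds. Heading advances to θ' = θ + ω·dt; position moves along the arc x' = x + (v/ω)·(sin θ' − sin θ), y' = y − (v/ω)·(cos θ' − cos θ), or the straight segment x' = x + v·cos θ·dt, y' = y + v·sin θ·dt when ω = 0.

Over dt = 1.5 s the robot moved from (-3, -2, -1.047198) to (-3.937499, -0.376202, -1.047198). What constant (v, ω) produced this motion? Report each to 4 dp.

Δθ = -1.047198 − -1.047198 = 0.000000
ω = Δθ/dt = 0.000000/1.5 = 0.0000
ω = 0 → v = (Δx·cos θ + Δy·sin θ)/dt = -1.2500

v = -1.2500, ω = 0.0000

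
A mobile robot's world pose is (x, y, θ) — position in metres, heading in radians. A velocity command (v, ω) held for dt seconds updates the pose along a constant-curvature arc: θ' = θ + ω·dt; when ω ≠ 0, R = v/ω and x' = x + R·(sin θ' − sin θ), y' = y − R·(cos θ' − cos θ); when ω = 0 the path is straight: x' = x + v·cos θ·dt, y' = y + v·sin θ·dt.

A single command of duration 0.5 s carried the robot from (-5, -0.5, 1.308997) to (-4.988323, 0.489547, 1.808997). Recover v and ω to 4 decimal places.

Δθ = 1.808997 − 1.308997 = 0.500000
ω = Δθ/dt = 0.500000/0.5 = 1.0000
R = −Δy/(cos θ' − cos θ) = 2.0000
v = R·ω = 2.0000·1.0000 = 2.0000

v = 2.0000, ω = 1.0000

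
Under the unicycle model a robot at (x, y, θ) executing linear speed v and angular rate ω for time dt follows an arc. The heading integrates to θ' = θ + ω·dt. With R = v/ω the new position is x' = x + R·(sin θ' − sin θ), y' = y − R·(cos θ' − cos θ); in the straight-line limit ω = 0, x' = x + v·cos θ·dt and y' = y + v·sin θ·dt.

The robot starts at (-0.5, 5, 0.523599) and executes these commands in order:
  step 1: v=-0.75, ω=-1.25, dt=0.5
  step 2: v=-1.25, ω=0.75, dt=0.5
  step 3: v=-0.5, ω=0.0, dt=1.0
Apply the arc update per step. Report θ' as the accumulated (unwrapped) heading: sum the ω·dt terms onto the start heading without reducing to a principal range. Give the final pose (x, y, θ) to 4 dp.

(-1.9612, 4.7342, 0.2736)

step 1: θ'=-0.1014 (R=0.6000) → pose (-0.8607, 4.9227, -0.1014)
step 2: θ'=0.2736 (R=-1.6667) → pose (-1.4798, 4.8693, 0.2736)
step 3: θ'=0.2736 (straight) → pose (-1.9612, 4.7342, 0.2736)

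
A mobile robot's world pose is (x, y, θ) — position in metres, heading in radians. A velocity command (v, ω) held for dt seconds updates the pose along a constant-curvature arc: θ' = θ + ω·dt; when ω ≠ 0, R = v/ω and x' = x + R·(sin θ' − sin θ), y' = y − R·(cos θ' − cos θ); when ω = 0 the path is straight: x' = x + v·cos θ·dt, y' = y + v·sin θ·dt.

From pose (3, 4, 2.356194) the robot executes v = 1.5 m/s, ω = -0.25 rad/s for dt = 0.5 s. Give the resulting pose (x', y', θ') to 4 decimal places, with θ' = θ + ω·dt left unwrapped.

θ' = 2.3562 + -0.25·0.5 = 2.2312
R = v/ω = 1.5/-0.25 = -6.0000
x' = 3 + -6.0000·(sin 2.2312 − sin 2.3562) = 2.5042
y' = 4 − -6.0000·(cos 2.2312 − cos 2.3562) = 4.5621

(2.5042, 4.5621, 2.2312)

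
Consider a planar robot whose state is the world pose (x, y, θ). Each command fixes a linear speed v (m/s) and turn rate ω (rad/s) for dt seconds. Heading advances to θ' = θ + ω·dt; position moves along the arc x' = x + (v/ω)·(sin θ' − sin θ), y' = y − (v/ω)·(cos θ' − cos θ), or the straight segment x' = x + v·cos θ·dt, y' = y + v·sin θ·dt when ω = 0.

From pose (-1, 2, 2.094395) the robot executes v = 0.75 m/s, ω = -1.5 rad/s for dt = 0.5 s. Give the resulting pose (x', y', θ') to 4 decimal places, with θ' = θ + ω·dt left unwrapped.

(-1.0542, 2.3622, 1.3444)

θ' = 2.0944 + -1.5·0.5 = 1.3444
R = v/ω = 0.75/-1.5 = -0.5000
x' = -1 + -0.5000·(sin 1.3444 − sin 2.0944) = -1.0542
y' = 2 − -0.5000·(cos 1.3444 − cos 2.0944) = 2.3622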